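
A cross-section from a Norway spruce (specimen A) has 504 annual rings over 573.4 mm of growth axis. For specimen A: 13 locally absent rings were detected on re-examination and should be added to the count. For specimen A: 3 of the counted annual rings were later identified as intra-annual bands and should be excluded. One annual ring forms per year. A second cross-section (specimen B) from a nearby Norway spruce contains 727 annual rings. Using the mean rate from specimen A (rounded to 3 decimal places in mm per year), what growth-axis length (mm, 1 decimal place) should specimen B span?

Specimen A: true annual ring count = 504 − 3 + 13 = 514.
A: 573.4 mm over 514 years gives 573.4 / 514 ≈ 1.116 mm/year.
Length of B = 1.116 × 727 = 811.3 mm.

811.3 mm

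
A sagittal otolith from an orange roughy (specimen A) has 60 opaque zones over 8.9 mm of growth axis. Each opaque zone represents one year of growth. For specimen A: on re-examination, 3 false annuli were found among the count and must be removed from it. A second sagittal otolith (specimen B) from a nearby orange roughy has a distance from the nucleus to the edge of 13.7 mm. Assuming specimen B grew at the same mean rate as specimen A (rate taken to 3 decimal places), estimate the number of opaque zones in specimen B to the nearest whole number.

Specimen A: adjusted count: 60 − 3 = 57 opaque zones.
A: Extension rate ≈ 8.9 / 57 = 0.156 mm/year.
B spans 13.7 / 0.156 = 87.82 years ≈ 88 opaque zones.

88 opaque zones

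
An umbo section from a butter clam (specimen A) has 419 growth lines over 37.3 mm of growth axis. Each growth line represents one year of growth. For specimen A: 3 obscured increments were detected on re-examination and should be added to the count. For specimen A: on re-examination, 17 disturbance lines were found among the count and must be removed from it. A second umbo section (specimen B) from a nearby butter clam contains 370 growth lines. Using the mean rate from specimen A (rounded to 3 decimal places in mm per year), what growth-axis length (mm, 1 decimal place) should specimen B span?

Specimen A: correcting the raw count gives 419 − 17 + 3 = 405 true growth lines.
A: Mean rate = 37.3 mm / 405 years ≈ 0.092 mm per year.
B's length ≈ 0.092 × 370 = 34.0 mm.

34.0 mm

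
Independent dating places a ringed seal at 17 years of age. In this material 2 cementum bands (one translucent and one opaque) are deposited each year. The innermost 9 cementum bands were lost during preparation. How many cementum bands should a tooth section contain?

25 cementum bands

Expected cementum bands: 17 × 2 = 34.
Less the 9 uncaptured cementum bands: 34 − 9 = 25.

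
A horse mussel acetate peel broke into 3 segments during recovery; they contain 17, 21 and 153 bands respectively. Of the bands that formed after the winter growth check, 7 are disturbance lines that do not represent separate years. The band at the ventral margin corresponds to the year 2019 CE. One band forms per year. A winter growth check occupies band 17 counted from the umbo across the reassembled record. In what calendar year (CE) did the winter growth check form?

1852 CE

Total bands = 17 + 21 + 153 = 191.
The winter growth check sits at band 17 from the umbo, so 191 − 17 = 174 bands formed after it.
Excluding 7 false bands: 174 − 7 = 167.
2019 − 167 = 1852 CE.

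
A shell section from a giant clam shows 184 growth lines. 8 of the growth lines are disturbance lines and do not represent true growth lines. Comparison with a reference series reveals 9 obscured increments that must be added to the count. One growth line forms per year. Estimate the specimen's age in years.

185 yr

Correcting the raw count gives 184 − 8 + 9 = 185 true growth lines.
With a one-to-one growth line periodicity this is 185 years.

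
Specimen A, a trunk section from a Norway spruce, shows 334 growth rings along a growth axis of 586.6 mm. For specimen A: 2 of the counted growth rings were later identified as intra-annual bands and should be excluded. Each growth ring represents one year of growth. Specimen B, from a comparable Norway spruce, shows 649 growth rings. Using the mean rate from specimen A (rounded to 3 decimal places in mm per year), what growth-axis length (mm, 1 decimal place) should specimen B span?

Specimen A: after corrections the count is 334 − 2 = 332 growth rings.
A: 586.6 mm over 332 years gives 586.6 / 332 ≈ 1.767 mm per year.
B's length ≈ 1.767 × 649 = 1146.8 mm.

1146.8 mm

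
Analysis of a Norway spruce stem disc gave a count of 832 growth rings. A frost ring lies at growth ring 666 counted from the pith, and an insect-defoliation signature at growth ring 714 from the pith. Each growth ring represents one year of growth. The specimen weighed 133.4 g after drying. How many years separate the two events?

The two markers are separated by 714 − 666 = 48 growth rings.
At one growth ring per year, 48 years elapsed between them.

48 yr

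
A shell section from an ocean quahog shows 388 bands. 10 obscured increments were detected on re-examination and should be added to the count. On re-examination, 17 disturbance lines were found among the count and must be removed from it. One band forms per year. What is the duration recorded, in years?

381 yr

After corrections the count is 388 − 17 + 10 = 381 bands.
With a one-to-one band periodicity this is 381 years.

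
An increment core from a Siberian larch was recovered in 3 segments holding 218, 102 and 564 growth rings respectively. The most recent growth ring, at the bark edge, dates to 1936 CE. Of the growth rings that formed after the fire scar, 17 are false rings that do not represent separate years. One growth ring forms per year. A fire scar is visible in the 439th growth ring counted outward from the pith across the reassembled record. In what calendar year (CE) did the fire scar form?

1508 CE

Total growth rings = 218 + 102 + 564 = 884.
The fire scar sits at growth ring 439 from the pith, so 884 − 439 = 445 growth rings formed after it.
Excluding 17 false growth rings: 445 − 17 = 428.
Counting back 428 years from 1936 CE places the fire scar in 1936 − 428 = 1508 CE.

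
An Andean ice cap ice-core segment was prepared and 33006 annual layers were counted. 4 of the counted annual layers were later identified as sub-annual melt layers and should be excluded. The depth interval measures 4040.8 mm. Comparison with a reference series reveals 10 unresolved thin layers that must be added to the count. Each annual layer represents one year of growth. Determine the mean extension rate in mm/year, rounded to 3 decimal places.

0.122 mm/year

Adjusted count: 33006 − 4 + 10 = 33012 annual layers.
4040.8 mm over 33012 years gives 4040.8 / 33012 ≈ 0.122 mm/year.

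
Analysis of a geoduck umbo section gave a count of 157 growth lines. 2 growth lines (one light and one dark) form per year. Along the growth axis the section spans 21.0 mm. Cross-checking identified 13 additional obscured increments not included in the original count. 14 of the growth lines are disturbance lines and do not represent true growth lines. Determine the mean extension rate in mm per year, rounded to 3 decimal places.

True growth line count = 157 − 14 + 13 = 156.
With 2 growth lines per year, 156 / 2 = 78 years.
Mean rate = 21.0 mm / 78 years ≈ 0.269 mm per year.

0.269 mm per year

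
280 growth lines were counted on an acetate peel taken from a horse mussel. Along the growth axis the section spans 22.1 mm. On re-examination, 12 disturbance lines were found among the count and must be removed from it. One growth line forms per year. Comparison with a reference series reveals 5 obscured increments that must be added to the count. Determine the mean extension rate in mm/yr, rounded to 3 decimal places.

Adjusted count: 280 − 12 + 5 = 273 growth lines.
Mean rate = 22.1 mm / 273 years ≈ 0.081 mm/yr.

0.081 mm/yr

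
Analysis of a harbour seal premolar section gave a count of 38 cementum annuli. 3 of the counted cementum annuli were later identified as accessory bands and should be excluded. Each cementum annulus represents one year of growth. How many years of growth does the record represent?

35 yr

Adjusted count: 38 − 3 = 35 cementum annuli.
At one cementum annulus per year, that is 35 years.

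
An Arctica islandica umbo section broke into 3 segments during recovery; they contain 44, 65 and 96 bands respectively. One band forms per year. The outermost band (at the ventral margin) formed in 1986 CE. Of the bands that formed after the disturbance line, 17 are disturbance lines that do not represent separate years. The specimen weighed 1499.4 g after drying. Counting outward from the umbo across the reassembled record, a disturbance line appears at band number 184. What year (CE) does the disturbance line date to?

1982 CE

Total bands = 44 + 65 + 96 = 205.
205 − 184 = 21 bands lie beyond the disturbance line toward the ventral margin.
Removing the 17 false bands leaves 21 − 17 = 4 true bands beyond the disturbance line.
Counting back 4 years from 1986 CE places the disturbance line in 1986 − 4 = 1982 CE.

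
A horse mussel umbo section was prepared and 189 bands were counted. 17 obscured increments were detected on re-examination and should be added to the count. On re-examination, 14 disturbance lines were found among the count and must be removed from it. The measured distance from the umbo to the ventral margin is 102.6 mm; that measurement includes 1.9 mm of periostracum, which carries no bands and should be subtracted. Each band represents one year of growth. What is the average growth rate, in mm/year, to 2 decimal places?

0.52 mm/year

True band count = 189 − 14 + 17 = 192.
Removing the 1.9 mm offcut leaves 102.6 − 1.9 = 100.7 mm.
100.7 mm over 192 years gives 100.7 / 192 ≈ 0.52 mm/year.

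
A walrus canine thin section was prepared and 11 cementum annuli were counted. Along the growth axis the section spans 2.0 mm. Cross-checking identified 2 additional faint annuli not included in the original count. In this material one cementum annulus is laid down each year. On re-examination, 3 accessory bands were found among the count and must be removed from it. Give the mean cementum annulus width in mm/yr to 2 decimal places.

Correcting the raw count gives 11 − 3 + 2 = 10 true cementum annuli.
Extension rate ≈ 2.0 / 10 = 0.20 mm/yr.

0.20 mm/yr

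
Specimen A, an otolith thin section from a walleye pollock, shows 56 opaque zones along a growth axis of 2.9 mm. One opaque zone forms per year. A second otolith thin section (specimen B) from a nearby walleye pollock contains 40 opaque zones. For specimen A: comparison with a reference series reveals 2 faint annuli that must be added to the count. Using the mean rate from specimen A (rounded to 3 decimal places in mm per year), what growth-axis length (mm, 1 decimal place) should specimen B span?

2.0 mm

Specimen A: correcting the raw count gives 56 + 2 = 58 true opaque zones.
A: Mean rate = 2.9 mm / 58 years ≈ 0.050 mm per year.
Length of B = 0.050 × 40 = 2.0 mm.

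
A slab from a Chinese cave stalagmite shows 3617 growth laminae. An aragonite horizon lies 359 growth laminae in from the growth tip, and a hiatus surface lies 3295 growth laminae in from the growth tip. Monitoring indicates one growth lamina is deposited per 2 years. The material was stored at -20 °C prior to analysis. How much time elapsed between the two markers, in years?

3295 − 359 = 2936 growth laminae lie between the two events.
2936 growth laminae at 2 years each span 2936 × 2 = 5872 years.

5872 yr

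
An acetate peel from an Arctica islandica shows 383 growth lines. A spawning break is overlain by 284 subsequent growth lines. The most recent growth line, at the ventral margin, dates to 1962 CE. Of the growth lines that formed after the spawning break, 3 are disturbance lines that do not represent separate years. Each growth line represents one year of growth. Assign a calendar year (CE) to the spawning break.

1681 CE

284 growth lines formed after the spawning break.
284 − 3 false = 281 true growth lines after the spawning break.
1962 − 281 = 1681 CE.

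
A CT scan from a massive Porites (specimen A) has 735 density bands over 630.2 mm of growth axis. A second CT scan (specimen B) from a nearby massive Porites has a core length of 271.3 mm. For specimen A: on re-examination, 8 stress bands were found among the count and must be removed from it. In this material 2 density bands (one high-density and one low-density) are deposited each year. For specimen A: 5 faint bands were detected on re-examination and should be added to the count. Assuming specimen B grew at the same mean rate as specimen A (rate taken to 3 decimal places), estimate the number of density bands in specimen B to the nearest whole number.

315 density bands

Specimen A: true density band count = 735 − 8 + 5 = 732.
Specimen A: 732 density bands at 2 per year is 732 / 2 = 366 years.
A: 630.2 mm over 366 years gives 630.2 / 366 ≈ 1.722 mm/yr.
For B, 271.3 / 1.722 = 157.55 years; at 2 density bands per year that is 157.55 × 2 ≈ 315 density bands.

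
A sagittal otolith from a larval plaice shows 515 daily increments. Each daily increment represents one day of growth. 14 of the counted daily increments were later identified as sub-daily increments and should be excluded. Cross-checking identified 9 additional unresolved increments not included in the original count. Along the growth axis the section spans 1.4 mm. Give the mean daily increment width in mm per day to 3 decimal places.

After corrections the count is 515 − 14 + 9 = 510 daily increments.
Extension rate ≈ 1.4 / 510 = 0.003 mm per day.

0.003 mm per day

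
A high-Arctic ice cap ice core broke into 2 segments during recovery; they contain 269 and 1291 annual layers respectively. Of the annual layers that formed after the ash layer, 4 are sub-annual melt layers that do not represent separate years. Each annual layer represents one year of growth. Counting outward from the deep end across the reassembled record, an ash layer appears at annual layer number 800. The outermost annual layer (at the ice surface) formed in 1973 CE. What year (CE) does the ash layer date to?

1217 CE

Total annual layers = 269 + 1291 = 1560.
The ash layer sits at annual layer 800 from the deep end, so 1560 − 800 = 760 annual layers formed after it.
Removing the 4 false annual layers leaves 760 − 4 = 756 true annual layers beyond the ash layer.
The annual layer at the ice surface is 1973 CE, so the ash layer dates to 1973 − 756 = 1217 CE.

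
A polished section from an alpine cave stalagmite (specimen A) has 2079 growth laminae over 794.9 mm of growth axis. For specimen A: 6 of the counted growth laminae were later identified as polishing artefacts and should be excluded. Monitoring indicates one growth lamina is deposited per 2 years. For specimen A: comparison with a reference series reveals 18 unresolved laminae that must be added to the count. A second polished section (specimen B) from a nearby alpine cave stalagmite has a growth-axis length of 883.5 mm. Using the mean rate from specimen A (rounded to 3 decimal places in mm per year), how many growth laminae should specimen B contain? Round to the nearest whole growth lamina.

2325 growth laminae

Specimen A: after corrections the count is 2079 − 6 + 18 = 2091 growth laminae.
Specimen A: 2091 growth laminae at 2 years each span 2091 × 2 = 4182 years.
A: Extension rate ≈ 794.9 / 4182 = 0.190 mm/yr.
For B, 883.5 / 0.190 = 4650.00 years; at 2 years per growth lamina that is 4650.00 / 2 ≈ 2325 growth laminae.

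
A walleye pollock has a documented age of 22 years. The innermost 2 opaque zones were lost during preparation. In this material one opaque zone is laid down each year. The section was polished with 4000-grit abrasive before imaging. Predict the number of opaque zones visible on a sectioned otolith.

One opaque zone per year gives 22 opaque zones over 22 years.
Less the 2 uncaptured opaque zones: 22 − 2 = 20.

20 opaque zones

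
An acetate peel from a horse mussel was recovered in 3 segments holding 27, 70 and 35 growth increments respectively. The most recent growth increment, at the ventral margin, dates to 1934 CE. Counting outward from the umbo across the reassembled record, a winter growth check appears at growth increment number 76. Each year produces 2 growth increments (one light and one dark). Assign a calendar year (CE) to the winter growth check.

Total growth increments = 27 + 70 + 35 = 132.
Between growth increment 76 and the ventral margin there are 132 − 76 = 56 growth increments.
Dividing by 2 growth increments per year: 56 / 2 = 28 years.
1934 − 28 = 1906 CE.

1906 CE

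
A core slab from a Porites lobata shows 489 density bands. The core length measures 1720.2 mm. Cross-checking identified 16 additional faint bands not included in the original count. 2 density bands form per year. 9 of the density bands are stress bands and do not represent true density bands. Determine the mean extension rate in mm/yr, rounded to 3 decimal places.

6.936 mm/yr

True density band count = 489 − 9 + 16 = 496.
Dividing by 2 density bands per year: 496 / 2 = 248 years.
Mean rate = 1720.2 mm / 248 years ≈ 6.936 mm/yr.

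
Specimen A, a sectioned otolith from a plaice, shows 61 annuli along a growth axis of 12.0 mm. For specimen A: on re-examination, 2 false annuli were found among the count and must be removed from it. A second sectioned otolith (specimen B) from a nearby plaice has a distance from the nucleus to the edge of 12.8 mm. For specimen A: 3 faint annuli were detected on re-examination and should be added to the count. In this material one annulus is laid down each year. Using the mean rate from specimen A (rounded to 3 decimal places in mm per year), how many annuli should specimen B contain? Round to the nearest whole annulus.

66 annuli

Specimen A: after corrections the count is 61 − 2 + 3 = 62 annuli.
A: Mean rate = 12.0 mm / 62 years ≈ 0.194 mm per year.
Specimen B: 12.8 mm / 0.194 mm per year = 65.98 years ≈ 66 annuli.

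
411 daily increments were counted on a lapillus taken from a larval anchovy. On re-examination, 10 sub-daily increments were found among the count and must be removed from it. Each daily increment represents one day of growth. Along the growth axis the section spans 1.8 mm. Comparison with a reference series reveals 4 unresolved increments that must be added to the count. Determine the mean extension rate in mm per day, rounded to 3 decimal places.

Correcting the raw count gives 411 − 10 + 4 = 405 true daily increments.
1.8 mm over 405 days gives 1.8 / 405 ≈ 0.004 mm per day.

0.004 mm per day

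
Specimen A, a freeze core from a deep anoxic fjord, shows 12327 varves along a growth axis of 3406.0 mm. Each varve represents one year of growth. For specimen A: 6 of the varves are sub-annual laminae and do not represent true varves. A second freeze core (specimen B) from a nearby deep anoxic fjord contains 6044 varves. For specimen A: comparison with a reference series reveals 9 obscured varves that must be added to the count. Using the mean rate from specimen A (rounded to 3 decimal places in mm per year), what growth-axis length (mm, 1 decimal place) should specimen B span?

1668.1 mm

Specimen A: adjusted count: 12327 − 6 + 9 = 12330 varves.
A: Mean rate = 3406.0 mm / 12330 years ≈ 0.276 mm per year.
B's length ≈ 0.276 × 6044 = 1668.1 mm.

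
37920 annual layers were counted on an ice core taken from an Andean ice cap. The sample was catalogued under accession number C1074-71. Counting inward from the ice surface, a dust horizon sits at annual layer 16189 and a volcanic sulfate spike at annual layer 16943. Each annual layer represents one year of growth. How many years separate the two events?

754 yr

Separation: 16943 − 16189 = 754 annual layers.
At one annual layer per year, 754 years elapsed between them.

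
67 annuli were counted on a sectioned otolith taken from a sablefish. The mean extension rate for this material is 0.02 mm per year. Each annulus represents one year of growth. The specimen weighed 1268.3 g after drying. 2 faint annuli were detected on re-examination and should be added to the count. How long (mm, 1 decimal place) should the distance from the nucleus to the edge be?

True annulus count = 67 + 2 = 69.
Predicted length = 0.02 mm/year × 69 years = 1.4 mm.

1.4 mm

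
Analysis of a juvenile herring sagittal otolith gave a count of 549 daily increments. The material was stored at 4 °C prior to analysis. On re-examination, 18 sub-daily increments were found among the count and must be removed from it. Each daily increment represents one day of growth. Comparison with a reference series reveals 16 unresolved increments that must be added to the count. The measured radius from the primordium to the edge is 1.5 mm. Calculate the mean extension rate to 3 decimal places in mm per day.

0.003 mm per day

After corrections the count is 549 − 18 + 16 = 547 daily increments.
1.5 mm over 547 days gives 1.5 / 547 ≈ 0.003 mm per day.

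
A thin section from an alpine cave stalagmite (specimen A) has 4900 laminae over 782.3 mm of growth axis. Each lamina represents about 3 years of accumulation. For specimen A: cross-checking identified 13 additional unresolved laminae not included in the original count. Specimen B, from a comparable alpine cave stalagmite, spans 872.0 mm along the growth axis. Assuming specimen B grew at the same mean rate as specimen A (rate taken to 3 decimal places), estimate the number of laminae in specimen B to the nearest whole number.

Specimen A: adjusted count: 4900 + 13 = 4913 laminae.
Specimen A: multiplying by 3 years per lamina: 4913 × 3 = 14739 years.
A: Mean rate = 782.3 mm / 14739 years ≈ 0.053 mm/year.
For B, 872.0 / 0.053 = 16452.83 years; at 3 years per lamina that is 16452.83 / 3 ≈ 5484 laminae.

5484 laminae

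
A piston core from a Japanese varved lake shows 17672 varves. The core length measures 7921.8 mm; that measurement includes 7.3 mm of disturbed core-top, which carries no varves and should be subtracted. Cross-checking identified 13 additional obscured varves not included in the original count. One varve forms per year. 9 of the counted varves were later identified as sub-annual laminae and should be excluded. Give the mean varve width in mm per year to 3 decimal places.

True varve count = 17672 − 9 + 13 = 17676.
Removing the 7.3 mm offcut leaves 7921.8 − 7.3 = 7914.5 mm.
7914.5 mm over 17676 years gives 7914.5 / 17676 ≈ 0.448 mm per year.

0.448 mm per year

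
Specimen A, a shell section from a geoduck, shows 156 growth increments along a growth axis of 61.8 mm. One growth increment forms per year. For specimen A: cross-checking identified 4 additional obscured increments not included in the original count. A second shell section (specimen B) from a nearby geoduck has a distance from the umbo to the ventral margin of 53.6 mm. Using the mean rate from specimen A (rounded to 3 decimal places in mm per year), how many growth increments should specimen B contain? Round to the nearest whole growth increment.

Specimen A: correcting the raw count gives 156 + 4 = 160 true growth increments.
A: Mean rate = 61.8 mm / 160 years ≈ 0.386 mm/yr.
Specimen B: 53.6 mm / 0.386 mm per year = 138.86 years ≈ 139 growth increments.

139 growth increments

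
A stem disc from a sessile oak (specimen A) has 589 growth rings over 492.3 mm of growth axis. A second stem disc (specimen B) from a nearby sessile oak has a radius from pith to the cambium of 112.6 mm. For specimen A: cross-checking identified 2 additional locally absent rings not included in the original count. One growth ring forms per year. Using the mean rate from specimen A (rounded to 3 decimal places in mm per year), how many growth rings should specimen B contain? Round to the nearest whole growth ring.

Specimen A: after corrections the count is 589 + 2 = 591 growth rings.
A: 492.3 mm over 591 years gives 492.3 / 591 ≈ 0.833 mm/year.
Specimen B: 112.6 mm / 0.833 mm per year = 135.17 years ≈ 135 growth rings.

135 growth rings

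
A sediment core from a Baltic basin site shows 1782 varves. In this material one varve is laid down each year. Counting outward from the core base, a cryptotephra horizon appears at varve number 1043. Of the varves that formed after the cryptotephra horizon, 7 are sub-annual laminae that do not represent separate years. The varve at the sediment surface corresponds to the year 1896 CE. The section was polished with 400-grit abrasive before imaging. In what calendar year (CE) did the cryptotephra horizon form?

1164 CE

Between varve 1043 and the sediment surface there are 1782 − 1043 = 739 varves.
739 − 7 false = 732 true varves after the cryptotephra horizon.
Counting back 732 years from 1896 CE places the cryptotephra horizon in 1896 − 732 = 1164 CE.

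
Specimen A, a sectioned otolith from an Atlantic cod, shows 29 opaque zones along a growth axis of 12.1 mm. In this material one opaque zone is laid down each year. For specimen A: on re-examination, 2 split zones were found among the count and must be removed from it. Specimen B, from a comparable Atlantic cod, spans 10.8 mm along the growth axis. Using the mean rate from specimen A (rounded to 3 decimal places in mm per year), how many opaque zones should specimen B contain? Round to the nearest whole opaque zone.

Specimen A: correcting the raw count gives 29 − 2 = 27 true opaque zones.
A: 12.1 mm over 27 years gives 12.1 / 27 ≈ 0.448 mm per year.
Specimen B: 10.8 mm / 0.448 mm per year = 24.11 years ≈ 24 opaque zones.

24 opaque zones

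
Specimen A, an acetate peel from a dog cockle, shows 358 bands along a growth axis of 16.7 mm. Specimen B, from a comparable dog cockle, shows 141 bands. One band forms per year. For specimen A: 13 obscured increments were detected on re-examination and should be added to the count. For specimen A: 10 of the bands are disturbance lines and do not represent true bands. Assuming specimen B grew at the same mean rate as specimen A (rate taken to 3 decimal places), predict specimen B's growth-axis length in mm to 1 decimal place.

Specimen A: true band count = 358 − 10 + 13 = 361.
A: Extension rate ≈ 16.7 / 361 = 0.046 mm per year.
B's length ≈ 0.046 × 141 = 6.5 mm.

6.5 mm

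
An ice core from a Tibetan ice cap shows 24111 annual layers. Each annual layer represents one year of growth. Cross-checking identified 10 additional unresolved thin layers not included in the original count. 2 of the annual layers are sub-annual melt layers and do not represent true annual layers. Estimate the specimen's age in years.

Adjusted count: 24111 − 2 + 10 = 24119 annual layers.
At one annual layer per year, that is 24119 years.

24119 years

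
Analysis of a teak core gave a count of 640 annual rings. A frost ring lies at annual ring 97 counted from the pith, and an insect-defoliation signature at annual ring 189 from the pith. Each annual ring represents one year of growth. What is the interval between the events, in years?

The two markers are separated by 189 − 97 = 92 annual rings.
At one annual ring per year, 92 years elapsed between them.

92 years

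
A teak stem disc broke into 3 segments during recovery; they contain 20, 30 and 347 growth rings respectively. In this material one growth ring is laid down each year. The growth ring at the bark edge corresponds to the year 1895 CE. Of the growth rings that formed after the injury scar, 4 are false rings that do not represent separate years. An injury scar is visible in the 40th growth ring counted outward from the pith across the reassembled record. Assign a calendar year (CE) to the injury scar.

Total growth rings = 20 + 30 + 347 = 397.
The injury scar sits at growth ring 40 from the pith, so 397 − 40 = 357 growth rings formed after it.
Removing the 4 false growth rings leaves 357 − 4 = 353 true growth rings beyond the injury scar.
1895 − 353 = 1542 CE.

1542 CE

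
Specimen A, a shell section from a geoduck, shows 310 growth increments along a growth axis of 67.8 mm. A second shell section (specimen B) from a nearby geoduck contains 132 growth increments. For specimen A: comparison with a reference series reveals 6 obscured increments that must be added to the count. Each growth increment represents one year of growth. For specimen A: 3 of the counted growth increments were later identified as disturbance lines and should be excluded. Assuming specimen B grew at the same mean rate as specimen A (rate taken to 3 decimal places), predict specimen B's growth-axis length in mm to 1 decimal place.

28.6 mm

Specimen A: adjusted count: 310 − 3 + 6 = 313 growth increments.
A: 67.8 mm over 313 years gives 67.8 / 313 ≈ 0.217 mm per year.
B's length ≈ 0.217 × 132 = 28.6 mm.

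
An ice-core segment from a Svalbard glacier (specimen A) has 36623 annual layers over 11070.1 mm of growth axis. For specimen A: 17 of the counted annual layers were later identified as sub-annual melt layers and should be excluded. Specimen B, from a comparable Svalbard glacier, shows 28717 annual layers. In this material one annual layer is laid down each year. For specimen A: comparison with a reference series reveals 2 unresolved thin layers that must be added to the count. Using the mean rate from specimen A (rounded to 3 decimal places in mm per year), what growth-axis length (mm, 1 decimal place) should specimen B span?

8672.5 mm

Specimen A: true annual layer count = 36623 − 17 + 2 = 36608.
A: Extension rate ≈ 11070.1 / 36608 = 0.302 mm per year.
B's length ≈ 0.302 × 28717 = 8672.5 mm.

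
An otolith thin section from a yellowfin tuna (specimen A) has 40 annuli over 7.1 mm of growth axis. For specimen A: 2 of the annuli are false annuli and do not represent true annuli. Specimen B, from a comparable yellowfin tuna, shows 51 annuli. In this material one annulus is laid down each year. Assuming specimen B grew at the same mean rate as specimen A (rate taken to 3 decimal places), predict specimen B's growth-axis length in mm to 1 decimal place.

9.5 mm

Specimen A: true annulus count = 40 − 2 = 38.
A: Extension rate ≈ 7.1 / 38 = 0.187 mm/year.
B's length ≈ 0.187 × 51 = 9.5 mm.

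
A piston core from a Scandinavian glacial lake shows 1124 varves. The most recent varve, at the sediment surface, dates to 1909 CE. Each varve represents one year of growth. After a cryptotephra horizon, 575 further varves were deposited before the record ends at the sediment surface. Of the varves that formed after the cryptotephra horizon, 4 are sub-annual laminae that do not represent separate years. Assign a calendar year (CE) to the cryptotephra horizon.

1338 CE

There are 575 varves younger than the cryptotephra horizon.
Excluding 4 false varves: 575 − 4 = 571.
1909 − 571 = 1338 CE.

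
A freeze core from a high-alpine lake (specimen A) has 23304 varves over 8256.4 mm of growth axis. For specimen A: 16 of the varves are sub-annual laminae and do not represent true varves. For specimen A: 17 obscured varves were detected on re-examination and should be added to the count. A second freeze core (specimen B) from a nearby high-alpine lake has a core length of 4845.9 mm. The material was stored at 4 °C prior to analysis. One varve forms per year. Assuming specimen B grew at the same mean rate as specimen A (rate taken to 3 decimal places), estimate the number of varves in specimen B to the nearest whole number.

Specimen A: after corrections the count is 23304 − 16 + 17 = 23305 varves.
A: Mean rate = 8256.4 mm / 23305 years ≈ 0.354 mm per year.
Specimen B: 4845.9 mm / 0.354 mm per year = 13688.98 years ≈ 13689 varves.

13689 varves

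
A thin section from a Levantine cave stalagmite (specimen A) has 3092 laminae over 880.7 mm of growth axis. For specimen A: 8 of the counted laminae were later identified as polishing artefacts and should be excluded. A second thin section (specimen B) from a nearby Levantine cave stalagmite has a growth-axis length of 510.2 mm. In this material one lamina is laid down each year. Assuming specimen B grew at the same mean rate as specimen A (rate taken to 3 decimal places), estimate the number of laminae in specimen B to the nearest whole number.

1784 laminae

Specimen A: correcting the raw count gives 3092 − 8 = 3084 true laminae.
A: 880.7 mm over 3084 years gives 880.7 / 3084 ≈ 0.286 mm/yr.
For B, 510.2 / 0.286 = 1783.92 years ≈ 1784 laminae.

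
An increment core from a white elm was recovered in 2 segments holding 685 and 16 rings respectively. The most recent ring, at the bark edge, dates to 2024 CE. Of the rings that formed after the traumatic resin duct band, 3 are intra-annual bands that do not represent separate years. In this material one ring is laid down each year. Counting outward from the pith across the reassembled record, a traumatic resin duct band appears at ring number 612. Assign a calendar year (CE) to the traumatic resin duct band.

Total rings = 685 + 16 = 701.
701 − 612 = 89 rings lie beyond the traumatic resin duct band toward the bark edge.
89 − 3 false = 86 true rings after the traumatic resin duct band.
The ring at the bark edge is 2024 CE, so the traumatic resin duct band dates to 2024 − 86 = 1938 CE.

1938 CE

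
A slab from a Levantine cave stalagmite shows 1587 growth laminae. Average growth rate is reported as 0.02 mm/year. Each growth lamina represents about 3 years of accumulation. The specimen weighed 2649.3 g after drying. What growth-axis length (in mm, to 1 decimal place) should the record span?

95.2 mm

Multiplying by 3 years per growth lamina: 1587 × 3 = 4761 years.
Predicted length = 0.02 mm/year × 4761 years = 95.2 mm.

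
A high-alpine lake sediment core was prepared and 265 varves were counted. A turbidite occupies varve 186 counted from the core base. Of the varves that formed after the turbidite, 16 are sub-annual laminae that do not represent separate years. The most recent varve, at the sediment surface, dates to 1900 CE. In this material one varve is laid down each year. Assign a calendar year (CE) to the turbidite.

The turbidite sits at varve 186 from the core base, so 265 − 186 = 79 varves formed after it.
Removing the 16 false varves leaves 79 − 16 = 63 true varves beyond the turbidite.
Counting back 63 years from 1900 CE places the turbidite in 1900 − 63 = 1837 CE.

1837 CE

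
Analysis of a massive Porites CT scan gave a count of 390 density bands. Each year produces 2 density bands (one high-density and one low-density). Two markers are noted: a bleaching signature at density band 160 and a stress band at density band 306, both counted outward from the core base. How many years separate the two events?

73 years

Separation: 306 − 160 = 146 density bands.
146 density bands at 2 per year is 146 / 2 = 73 years.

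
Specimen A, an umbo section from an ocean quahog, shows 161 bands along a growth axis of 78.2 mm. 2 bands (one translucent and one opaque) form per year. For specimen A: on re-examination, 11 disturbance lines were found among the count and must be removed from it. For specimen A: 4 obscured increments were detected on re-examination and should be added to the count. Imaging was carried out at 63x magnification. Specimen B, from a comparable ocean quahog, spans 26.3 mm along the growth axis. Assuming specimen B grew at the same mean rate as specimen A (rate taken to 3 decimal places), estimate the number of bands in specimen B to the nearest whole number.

52 bands

Specimen A: adjusted count: 161 − 11 + 4 = 154 bands.
Specimen A: dividing by 2 bands per year: 154 / 2 = 77 years.
A: Extension rate ≈ 78.2 / 77 = 1.016 mm per year.
Specimen B: 26.3 mm / 1.016 mm per year = 25.89 years; at 2 bands per year that is 25.89 × 2 ≈ 52 bands.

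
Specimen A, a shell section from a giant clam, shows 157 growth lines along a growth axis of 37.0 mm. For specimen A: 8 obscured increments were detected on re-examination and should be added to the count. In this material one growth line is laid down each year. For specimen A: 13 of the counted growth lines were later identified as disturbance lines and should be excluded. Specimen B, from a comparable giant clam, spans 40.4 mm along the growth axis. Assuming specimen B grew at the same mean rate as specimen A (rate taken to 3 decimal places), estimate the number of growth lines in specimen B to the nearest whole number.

166 growth lines

Specimen A: adjusted count: 157 − 13 + 8 = 152 growth lines.
A: 37.0 mm over 152 years gives 37.0 / 152 ≈ 0.243 mm per year.
B spans 40.4 / 0.243 = 166.26 years ≈ 166 growth lines.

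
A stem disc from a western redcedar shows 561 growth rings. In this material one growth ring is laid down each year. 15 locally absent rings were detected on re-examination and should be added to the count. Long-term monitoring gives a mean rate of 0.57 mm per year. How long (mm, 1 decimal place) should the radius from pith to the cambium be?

328.3 mm

Correcting the raw count gives 561 + 15 = 576 true growth rings.
576 years at 0.57 mm/year gives 0.57 × 576 = 328.3 mm.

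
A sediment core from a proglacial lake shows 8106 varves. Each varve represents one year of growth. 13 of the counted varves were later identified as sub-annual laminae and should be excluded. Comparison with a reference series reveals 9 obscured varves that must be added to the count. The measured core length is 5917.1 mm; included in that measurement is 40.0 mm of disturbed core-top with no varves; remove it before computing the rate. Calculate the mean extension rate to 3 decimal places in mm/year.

0.725 mm/year

Correcting the raw count gives 8106 − 13 + 9 = 8102 true varves.
The growth record spans 5917.1 − 40.0 = 5877.1 mm.
5877.1 mm over 8102 years gives 5877.1 / 8102 ≈ 0.725 mm/year.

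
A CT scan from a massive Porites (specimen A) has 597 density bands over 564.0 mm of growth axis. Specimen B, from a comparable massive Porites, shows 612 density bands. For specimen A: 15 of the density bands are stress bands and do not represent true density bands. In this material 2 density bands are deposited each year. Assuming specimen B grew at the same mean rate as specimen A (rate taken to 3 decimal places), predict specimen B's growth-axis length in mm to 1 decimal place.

593.0 mm

Specimen A: correcting the raw count gives 597 − 15 = 582 true density bands.
Specimen A: with 2 density bands per year, 582 / 2 = 291 years.
A: 564.0 mm over 291 years gives 564.0 / 291 ≈ 1.938 mm/year.
Specimen B: with 2 density bands per year, 612 / 2 = 306 years. Length of B = 1.938 × 306 = 593.0 mm.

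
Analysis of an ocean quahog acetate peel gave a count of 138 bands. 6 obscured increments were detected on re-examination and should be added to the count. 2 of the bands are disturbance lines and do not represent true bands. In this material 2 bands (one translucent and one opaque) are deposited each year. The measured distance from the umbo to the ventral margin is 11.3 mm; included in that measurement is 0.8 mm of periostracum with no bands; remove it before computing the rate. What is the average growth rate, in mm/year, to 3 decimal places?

0.148 mm/year

After corrections the count is 138 − 2 + 6 = 142 bands.
Dividing by 2 bands per year: 142 / 2 = 71 years.
Net length = 11.3 − 0.8 = 10.5 mm.
Mean rate = 10.5 mm / 71 years ≈ 0.148 mm/year.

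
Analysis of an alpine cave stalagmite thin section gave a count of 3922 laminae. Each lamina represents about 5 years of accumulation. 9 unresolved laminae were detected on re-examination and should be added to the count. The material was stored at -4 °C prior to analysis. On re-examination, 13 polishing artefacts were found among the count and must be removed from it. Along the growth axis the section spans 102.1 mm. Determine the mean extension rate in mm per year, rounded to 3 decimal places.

Correcting the raw count gives 3922 − 13 + 9 = 3918 true laminae.
Multiplying by 5 years per lamina: 3918 × 5 = 19590 years.
102.1 mm over 19590 years gives 102.1 / 19590 ≈ 0.005 mm per year.

0.005 mm per year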